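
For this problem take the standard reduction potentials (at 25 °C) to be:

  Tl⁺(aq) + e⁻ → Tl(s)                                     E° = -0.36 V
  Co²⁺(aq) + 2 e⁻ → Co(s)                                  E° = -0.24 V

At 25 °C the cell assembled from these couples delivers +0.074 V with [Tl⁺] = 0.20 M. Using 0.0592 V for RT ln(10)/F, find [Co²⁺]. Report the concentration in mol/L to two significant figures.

Co²⁺/Co is the cathode, Tl⁺/Tl the anode: E°cell = +0.12 V, n = 2.
Overall reaction: Co²⁺(aq) + 2 Tl(s) → Co(s) + 2 Tl⁺(aq); Q = [Tl⁺]^2/[Co²⁺]^1.
From E = E° − (0.0592/n) log Q: log Q = (E° − E)·n/0.0592 = (+0.12 − (+0.074))·2/0.0592 = 1.5541.
So 1·log[Co²⁺] = 2·log(0.2) − log Q = -1.3979 − (1.5541) = -2.9520; [Co²⁺] = 10^(-2.9520) ≈ 0.0011 M.

0.0011 M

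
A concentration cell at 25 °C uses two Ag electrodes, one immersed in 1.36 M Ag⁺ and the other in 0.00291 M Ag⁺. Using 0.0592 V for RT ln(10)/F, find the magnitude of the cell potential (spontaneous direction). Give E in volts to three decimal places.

For a concentration cell E°cell = 0. The 1.36 M side is the cathode (reduction is favoured where [Ag⁺] is higher).
With n = 1, E = −(0.0592/1) log([Ag⁺]ₐₙ/[Ag⁺]꜀ₐₜ) = −(0.0592/1) log(0.00291/1.36) = −(0.0592/1)(-2.670) = +0.158 V.

+0.158 V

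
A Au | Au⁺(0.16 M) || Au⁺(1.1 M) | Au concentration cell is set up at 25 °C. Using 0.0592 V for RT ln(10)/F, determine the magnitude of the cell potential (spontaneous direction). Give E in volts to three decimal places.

+0.050 V

For a concentration cell E°cell = 0. The 1.1 M side is the cathode (reduction is favoured where [Au⁺] is higher).
With n = 1, E = −(0.0592/1) log([Au⁺]ₐₙ/[Au⁺]꜀ₐₜ) = −(0.0592/1) log(0.16/1.1) = −(0.0592/1)(-0.837) = +0.050 V.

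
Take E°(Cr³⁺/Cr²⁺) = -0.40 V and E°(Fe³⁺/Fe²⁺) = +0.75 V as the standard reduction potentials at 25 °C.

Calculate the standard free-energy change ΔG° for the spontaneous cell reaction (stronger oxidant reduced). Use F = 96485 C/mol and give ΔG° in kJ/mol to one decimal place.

Fe³⁺/Fe²⁺ (E° = +0.75 V) is the cathode; Cr³⁺/Cr²⁺ (E° = -0.40 V) is the anode, so E°cell = +1.15 V.
Balancing electrons gives n = 1 (lcm of 1 and 1).
ΔG° = −nFE° = −(1)(96485)(+1.15) = -110,958 J = -111.0 kJ/mol.

-111.0 kJ/mol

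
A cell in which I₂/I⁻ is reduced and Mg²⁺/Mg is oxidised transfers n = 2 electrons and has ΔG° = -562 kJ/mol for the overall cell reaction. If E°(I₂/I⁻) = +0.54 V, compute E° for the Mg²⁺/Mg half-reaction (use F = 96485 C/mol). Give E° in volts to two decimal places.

E°cell = −ΔG°/(nF) = −(-562×10³)/((2)(96485)) = +2.912 V.
Since I₂/I⁻ is the cathode and Mg²⁺/Mg the anode, E°cell = E°(I₂/I⁻) − E°(Mg²⁺/Mg).
So E°(Mg²⁺/Mg) = E°(I₂/I⁻) − E°cell = (+0.54) − (+2.912) = -2.37 V.

-2.37 V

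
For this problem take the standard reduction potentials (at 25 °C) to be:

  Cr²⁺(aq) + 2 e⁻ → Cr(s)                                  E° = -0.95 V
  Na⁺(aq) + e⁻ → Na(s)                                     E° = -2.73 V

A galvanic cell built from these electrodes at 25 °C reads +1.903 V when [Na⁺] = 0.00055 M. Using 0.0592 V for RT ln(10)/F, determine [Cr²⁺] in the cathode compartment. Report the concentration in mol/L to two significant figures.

0.0043 M

Cr²⁺/Cr is the cathode, Na⁺/Na the anode: E°cell = +1.78 V, n = 2.
Overall reaction: Cr²⁺(aq) + 2 Na(s) → Cr(s) + 2 Na⁺(aq); Q = [Na⁺]^2/[Cr²⁺]^1.
From E = E° − (0.0592/n) log Q: log Q = (E° − E)·n/0.0592 = (+1.78 − (+1.903))·2/0.0592 = -4.1554.
So 1·log[Cr²⁺] = 2·log(0.00055) − log Q = -6.5193 − (-4.1554) = -2.3639; [Cr²⁺] = 10^(-2.3639) ≈ 0.0043 M.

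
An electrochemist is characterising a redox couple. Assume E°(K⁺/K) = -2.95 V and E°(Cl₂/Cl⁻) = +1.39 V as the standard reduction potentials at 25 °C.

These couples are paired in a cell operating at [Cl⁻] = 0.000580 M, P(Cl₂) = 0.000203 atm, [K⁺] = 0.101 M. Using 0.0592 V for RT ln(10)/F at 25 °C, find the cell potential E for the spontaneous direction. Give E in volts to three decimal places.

+4.481 V

Cl₂/Cl⁻ is the cathode (higher E°), K⁺/K the anode: E°cell = +1.39 − (-2.95) = +4.34 V, n = 2.
Overall: Cl₂(g) + 2 K(s) → 2 Cl⁻(aq) + 2 K⁺(aq)
Q = [Cl⁻]^2·[K⁺]^2 / (P(Cl₂)); log Q = -4.772.
E = E° − (0.0592/n) log Q = +4.34 − (0.0592/2)(-4.772) = +4.481 V.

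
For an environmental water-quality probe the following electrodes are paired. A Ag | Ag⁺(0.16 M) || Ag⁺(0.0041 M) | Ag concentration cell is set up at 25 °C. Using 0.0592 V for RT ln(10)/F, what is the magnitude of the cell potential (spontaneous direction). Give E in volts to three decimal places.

+0.094 V

For a concentration cell E°cell = 0. The 0.16 M side is the cathode (reduction is favoured where [Ag⁺] is higher).
With n = 1, E = −(0.0592/1) log([Ag⁺]ₐₙ/[Ag⁺]꜀ₐₜ) = −(0.0592/1) log(0.0041/0.16) = −(0.0592/1)(-1.591) = +0.094 V.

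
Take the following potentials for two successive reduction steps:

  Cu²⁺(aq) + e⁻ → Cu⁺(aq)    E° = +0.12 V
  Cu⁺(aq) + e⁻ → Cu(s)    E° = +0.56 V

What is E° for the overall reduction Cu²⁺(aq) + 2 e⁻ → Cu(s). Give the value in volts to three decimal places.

Adding the free-energy changes (−nFE°) of the two steps gives −n₃FE°₃ = −n₁FE°₁ − n₂FE°₂.
E°₃ = (1×+0.12 + 1×+0.56) / 2 = (+0.680) / 2 = +0.340 V.

+0.340 V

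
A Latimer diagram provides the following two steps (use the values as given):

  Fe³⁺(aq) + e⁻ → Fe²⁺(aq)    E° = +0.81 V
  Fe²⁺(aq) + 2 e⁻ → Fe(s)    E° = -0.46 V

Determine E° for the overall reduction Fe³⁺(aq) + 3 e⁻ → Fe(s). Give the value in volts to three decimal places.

Standard free energies of sequential steps add: ΔG°₃ = ΔG°₁ + ΔG°₂, so n₃E°₃ = n₁E°₁ + n₂E°₂.
E°₃ = (1×+0.81 + 2×-0.46) / 3 = (-0.110) / 3 = -0.037 V.

-0.037 V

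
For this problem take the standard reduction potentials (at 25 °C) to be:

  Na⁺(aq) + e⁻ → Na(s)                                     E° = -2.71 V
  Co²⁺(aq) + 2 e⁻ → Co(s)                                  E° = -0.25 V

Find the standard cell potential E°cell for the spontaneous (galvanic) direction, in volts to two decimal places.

+2.46 V

The Co²⁺/Co couple has the higher reduction potential, so it is the cathode; Na⁺/Na is oxidised at the anode.
E°cell = E°(cathode) − E°(anode) = (-0.25) − (-2.71) = +2.46 V.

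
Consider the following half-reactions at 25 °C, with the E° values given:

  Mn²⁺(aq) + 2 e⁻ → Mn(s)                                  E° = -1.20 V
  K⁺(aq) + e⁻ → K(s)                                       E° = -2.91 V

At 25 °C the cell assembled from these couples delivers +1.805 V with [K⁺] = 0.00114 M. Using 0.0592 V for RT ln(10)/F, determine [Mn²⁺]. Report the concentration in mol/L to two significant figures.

Mn²⁺/Mn is the cathode, K⁺/K the anode: E°cell = +1.71 V, n = 2.
Overall reaction: Mn²⁺(aq) + 2 K(s) → Mn(s) + 2 K⁺(aq); Q = [K⁺]^2/[Mn²⁺]^1.
From E = E° − (0.0592/n) log Q: log Q = (E° − E)·n/0.0592 = (+1.71 − (+1.805))·2/0.0592 = -3.2095.
So 1·log[Mn²⁺] = 2·log(0.00114) − log Q = -5.8862 − (-3.2095) = -2.6767; [Mn²⁺] = 10^(-2.6767) ≈ 0.0021 M.

0.0021 M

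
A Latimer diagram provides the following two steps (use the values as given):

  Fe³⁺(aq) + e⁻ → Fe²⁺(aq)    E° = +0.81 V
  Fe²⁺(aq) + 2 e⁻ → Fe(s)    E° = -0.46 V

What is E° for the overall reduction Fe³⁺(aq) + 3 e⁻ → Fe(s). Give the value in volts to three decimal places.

Since ΔG° = −nFE° is additive over sequential reductions, n₃E°₃ = n₁E°₁ + n₂E°₂.
E°₃ = (1×+0.81 + 2×-0.46) / 3 = (-0.110) / 3 = -0.037 V.

-0.037 V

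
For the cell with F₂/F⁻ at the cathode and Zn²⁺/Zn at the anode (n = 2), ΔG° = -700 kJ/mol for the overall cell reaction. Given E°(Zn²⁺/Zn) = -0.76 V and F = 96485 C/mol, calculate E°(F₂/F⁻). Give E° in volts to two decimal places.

E°cell = −ΔG°/(nF) = −(-700×10³)/((2)(96485)) = +3.628 V.
Since F₂/F⁻ is the cathode and Zn²⁺/Zn the anode, E°cell = E°(F₂/F⁻) − E°(Zn²⁺/Zn).
So E°(F₂/F⁻) = E°cell + E°(Zn²⁺/Zn) = +3.628 + (-0.76) = +2.87 V.

+2.87 V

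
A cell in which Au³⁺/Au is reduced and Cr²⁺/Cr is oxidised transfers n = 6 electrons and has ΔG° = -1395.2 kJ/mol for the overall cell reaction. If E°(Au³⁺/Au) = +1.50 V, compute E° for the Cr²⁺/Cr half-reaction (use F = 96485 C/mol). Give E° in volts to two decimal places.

-0.91 V

E°cell = −ΔG°/(nF) = −(-1395.2×10³)/((6)(96485)) = +2.410 V.
Since Au³⁺/Au is the cathode and Cr²⁺/Cr the anode, E°cell = E°(Au³⁺/Au) − E°(Cr²⁺/Cr).
So E°(Cr²⁺/Cr) = E°(Au³⁺/Au) − E°cell = (+1.50) − (+2.410) = -0.91 V.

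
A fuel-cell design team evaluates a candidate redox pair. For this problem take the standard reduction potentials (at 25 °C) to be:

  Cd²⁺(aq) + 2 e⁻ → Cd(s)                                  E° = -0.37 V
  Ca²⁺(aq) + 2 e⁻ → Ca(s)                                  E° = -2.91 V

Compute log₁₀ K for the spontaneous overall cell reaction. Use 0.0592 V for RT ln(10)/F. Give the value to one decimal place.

85.8

Cathode: Cd²⁺/Cd; anode: Ca²⁺/Ca. E°cell = +2.54 V, n = 2.
log K = nE°cell / 0.0592 = (2)(+2.54) / 0.0592 = 85.8.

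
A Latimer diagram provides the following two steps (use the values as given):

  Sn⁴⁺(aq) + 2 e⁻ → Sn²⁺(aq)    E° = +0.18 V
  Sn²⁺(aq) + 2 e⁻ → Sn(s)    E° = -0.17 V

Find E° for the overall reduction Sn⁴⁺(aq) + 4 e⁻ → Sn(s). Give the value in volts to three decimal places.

Since ΔG° = −nFE° is additive over sequential reductions, n₃E°₃ = n₁E°₁ + n₂E°₂.
E°₃ = (2×+0.18 + 2×-0.17) / 4 = (+0.020) / 4 = +0.005 V.

+0.005 V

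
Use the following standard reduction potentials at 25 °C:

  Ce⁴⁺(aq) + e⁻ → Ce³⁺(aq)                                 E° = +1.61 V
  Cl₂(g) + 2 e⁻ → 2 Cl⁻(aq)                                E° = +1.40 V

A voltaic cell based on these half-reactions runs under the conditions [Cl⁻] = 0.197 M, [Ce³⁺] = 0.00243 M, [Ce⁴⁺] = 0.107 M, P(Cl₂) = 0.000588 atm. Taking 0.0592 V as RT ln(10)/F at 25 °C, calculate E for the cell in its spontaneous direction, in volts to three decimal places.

+0.361 V

Ce⁴⁺/Ce³⁺ is the cathode (higher E°), Cl₂/Cl⁻ the anode: E°cell = +1.61 − (+1.40) = +0.21 V, n = 2.
Overall: 2 Ce⁴⁺(aq) + 2 Cl⁻(aq) → 2 Ce³⁺(aq) + Cl₂(g)
Q = [Ce³⁺]^2·P(Cl₂) / ([Ce⁴⁺]^2·[Cl⁻]^2); log Q = -5.107.
E = E° − (0.0592/n) log Q = +0.21 − (0.0592/2)(-5.107) = +0.361 V.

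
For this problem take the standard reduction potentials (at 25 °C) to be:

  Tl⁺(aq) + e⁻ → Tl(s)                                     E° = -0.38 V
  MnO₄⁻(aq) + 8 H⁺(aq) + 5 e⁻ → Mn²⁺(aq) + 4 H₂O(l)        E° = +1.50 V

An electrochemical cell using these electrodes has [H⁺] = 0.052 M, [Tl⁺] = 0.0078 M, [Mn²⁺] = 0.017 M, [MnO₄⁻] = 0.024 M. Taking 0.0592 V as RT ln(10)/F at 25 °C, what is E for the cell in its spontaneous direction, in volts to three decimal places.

MnO₄⁻/Mn²⁺ is the cathode (higher E°), Tl⁺/Tl the anode: E°cell = +1.50 − (-0.38) = +1.88 V, n = 5.
Overall: MnO₄⁻(aq) + 8 H⁺(aq) + 5 Tl(s) → Mn²⁺(aq) + 4 H₂O(l) + 5 Tl⁺(aq)
Q = [Mn²⁺]·[Tl⁺]^5 / ([MnO₄⁻]·[H⁺]^8); log Q = -0.417.
E = E° − (0.0592/n) log Q = +1.88 − (0.0592/5)(-0.417) = +1.885 V.

+1.885 V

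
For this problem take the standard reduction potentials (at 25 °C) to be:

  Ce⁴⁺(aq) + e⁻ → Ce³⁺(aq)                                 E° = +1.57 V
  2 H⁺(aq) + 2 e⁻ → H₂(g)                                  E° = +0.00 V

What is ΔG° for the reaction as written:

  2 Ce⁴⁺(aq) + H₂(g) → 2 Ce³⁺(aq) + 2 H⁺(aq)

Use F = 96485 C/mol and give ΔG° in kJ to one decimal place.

-303.0 kJ

As written, Ce⁴⁺/Ce³⁺ is reduced (cathode) and H⁺/H₂ is oxidised (anode), so E°cell = (+1.57) − (+0.00) = +1.57 V.
Balancing electrons gives n = 2.
ΔG° = −nFE° = −(2)(96485)(+1.57) = -302,963 J = -303.0 kJ.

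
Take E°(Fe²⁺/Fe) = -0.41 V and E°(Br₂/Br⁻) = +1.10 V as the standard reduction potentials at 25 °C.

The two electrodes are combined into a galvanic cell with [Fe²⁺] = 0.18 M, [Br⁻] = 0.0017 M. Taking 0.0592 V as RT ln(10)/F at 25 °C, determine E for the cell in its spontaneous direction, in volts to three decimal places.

Br₂/Br⁻ is the cathode (higher E°), Fe²⁺/Fe the anode: E°cell = +1.10 − (-0.41) = +1.51 V, n = 2.
Overall: Br₂(l) + Fe(s) → 2 Br⁻(aq) + Fe²⁺(aq)
Q = [Br⁻]^2·[Fe²⁺]; log Q = -6.284.
E = E° − (0.0592/n) log Q = +1.51 − (0.0592/2)(-6.284) = +1.696 V.

+1.696 V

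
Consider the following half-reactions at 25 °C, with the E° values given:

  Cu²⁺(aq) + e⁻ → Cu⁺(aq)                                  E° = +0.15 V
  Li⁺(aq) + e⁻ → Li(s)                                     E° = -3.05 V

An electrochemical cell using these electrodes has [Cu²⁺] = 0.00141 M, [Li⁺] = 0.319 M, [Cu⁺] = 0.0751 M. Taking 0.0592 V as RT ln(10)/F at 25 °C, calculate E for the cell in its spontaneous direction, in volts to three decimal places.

+3.127 V

Cu²⁺/Cu⁺ is the cathode (higher E°), Li⁺/Li the anode: E°cell = +0.15 − (-3.05) = +3.20 V, n = 1.
Overall: Cu²⁺(aq) + Li(s) → Cu⁺(aq) + Li⁺(aq)
Q = [Cu⁺]·[Li⁺] / ([Cu²⁺]); log Q = 1.230.
E = E° − (0.0592/n) log Q = +3.20 − (0.0592/1)(1.230) = +3.127 V.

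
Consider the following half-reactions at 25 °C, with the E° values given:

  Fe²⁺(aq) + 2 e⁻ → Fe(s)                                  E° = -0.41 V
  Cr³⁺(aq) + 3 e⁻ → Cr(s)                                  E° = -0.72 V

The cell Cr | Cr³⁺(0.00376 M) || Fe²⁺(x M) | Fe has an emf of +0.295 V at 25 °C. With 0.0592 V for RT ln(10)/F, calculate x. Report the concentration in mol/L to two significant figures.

Fe²⁺/Fe is the cathode, Cr³⁺/Cr the anode: E°cell = +0.31 V, n = 6.
Overall reaction: 3 Fe²⁺(aq) + 2 Cr(s) → 3 Fe(s) + 2 Cr³⁺(aq); Q = [Cr³⁺]^2/[Fe²⁺]^3.
From E = E° − (0.0592/n) log Q: log Q = (E° − E)·n/0.0592 = (+0.31 − (+0.295))·6/0.0592 = 1.5203.
So 3·log[Fe²⁺] = 2·log(0.00376) − log Q = -4.8496 − (1.5203) = -6.3699; log[Fe²⁺] = -6.3699 / 3 = -2.1233; [Fe²⁺] = 10^(-2.1233) ≈ 0.0075 M.

0.0075 M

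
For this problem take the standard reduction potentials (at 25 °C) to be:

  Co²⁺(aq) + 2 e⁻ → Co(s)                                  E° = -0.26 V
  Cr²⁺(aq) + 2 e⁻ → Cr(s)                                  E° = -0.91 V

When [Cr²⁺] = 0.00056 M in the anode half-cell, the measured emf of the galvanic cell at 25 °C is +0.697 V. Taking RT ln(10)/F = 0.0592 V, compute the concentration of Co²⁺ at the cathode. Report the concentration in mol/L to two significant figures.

0.022 M

Co²⁺/Co is the cathode, Cr²⁺/Cr the anode: E°cell = +0.65 V, n = 2.
Overall reaction: Co²⁺(aq) + Cr(s) → Co(s) + Cr²⁺(aq); Q = [Cr²⁺]^1/[Co²⁺]^1.
From E = E° − (0.0592/n) log Q: log Q = (E° − E)·n/0.0592 = (+0.65 − (+0.697))·2/0.0592 = -1.5878.
So 1·log[Co²⁺] = 1·log(0.00056) − log Q = -3.2518 − (-1.5878) = -1.6640; [Co²⁺] = 10^(-1.6640) ≈ 0.022 M.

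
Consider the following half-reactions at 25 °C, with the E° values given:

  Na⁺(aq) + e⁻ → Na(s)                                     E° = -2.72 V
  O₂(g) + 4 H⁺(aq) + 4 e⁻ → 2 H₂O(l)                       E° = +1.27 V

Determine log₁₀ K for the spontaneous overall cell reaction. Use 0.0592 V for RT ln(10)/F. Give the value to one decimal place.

Cathode: O₂/H₂O; anode: Na⁺/Na. E°cell = +3.99 V, n = 4.
log K = nE°cell / 0.0592 = (4)(+3.99) / 0.0592 = 269.6.

269.6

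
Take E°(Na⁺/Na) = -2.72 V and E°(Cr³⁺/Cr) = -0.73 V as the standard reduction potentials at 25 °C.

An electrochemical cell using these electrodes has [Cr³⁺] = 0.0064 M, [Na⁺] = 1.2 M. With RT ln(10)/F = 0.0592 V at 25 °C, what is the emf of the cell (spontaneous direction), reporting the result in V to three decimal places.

+1.942 V

Cr³⁺/Cr is the cathode (higher E°), Na⁺/Na the anode: E°cell = -0.73 − (-2.72) = +1.99 V, n = 3.
Overall: Cr³⁺(aq) + 3 Na(s) → Cr(s) + 3 Na⁺(aq)
Q = [Na⁺]^3 / ([Cr³⁺]); log Q = 2.431.
E = E° − (0.0592/n) log Q = +1.99 − (0.0592/3)(2.431) = +1.942 V.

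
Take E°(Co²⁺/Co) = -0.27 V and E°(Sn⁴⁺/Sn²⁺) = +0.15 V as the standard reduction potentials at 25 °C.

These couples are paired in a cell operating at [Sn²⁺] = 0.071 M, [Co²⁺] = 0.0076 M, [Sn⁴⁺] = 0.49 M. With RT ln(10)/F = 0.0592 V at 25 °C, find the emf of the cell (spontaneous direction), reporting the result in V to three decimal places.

+0.508 V

Sn⁴⁺/Sn²⁺ is the cathode (higher E°), Co²⁺/Co the anode: E°cell = +0.15 − (-0.27) = +0.42 V, n = 2.
Overall: Sn⁴⁺(aq) + Co(s) → Sn²⁺(aq) + Co²⁺(aq)
Q = [Sn²⁺]·[Co²⁺] / ([Sn⁴⁺]); log Q = -2.958.
E = E° − (0.0592/n) log Q = +0.42 − (0.0592/2)(-2.958) = +0.508 V.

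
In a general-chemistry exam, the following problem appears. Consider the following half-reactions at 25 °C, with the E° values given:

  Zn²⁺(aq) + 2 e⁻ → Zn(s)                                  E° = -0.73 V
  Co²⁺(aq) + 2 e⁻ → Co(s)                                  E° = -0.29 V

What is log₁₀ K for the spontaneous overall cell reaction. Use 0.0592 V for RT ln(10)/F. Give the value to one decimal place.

Cathode: Co²⁺/Co; anode: Zn²⁺/Zn. E°cell = +0.44 V, n = 2.
log K = nE°cell / 0.0592 = (2)(+0.44) / 0.0592 = 14.9.

14.9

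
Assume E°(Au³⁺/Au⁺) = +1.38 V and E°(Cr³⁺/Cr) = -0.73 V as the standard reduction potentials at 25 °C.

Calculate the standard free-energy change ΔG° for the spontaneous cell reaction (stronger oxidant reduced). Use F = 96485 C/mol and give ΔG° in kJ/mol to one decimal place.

Au³⁺/Au⁺ (E° = +1.38 V) is the cathode; Cr³⁺/Cr (E° = -0.73 V) is the anode, so E°cell = +2.11 V.
Balancing electrons gives n = 6 (lcm of 2 and 3).
ΔG° = −nFE° = −(6)(96485)(+2.11) = -1,221,500 J = -1221.5 kJ/mol.

-1221.5 kJ/mol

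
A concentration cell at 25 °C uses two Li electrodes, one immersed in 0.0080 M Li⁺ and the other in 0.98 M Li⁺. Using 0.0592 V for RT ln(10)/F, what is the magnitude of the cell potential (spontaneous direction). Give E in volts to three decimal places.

+0.124 V

For a concentration cell E°cell = 0. The 0.98 M side is the cathode (reduction is favoured where [Li⁺] is higher).
With n = 1, E = −(0.0592/1) log([Li⁺]ₐₙ/[Li⁺]꜀ₐₜ) = −(0.0592/1) log(0.008/0.98) = −(0.0592/1)(-2.088) = +0.124 V.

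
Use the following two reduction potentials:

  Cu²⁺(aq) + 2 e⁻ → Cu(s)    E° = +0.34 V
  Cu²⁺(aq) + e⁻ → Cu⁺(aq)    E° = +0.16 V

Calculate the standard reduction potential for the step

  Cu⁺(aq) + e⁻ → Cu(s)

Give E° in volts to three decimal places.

+0.520 V

Sequential free energies add, so n₃E°₃ = n₁E°₁ + n₂E°₂.
With n₃ = 2, and the known step contributing 1×(+0.16) V, the unknown satisfies 1·E° = 2×(+0.34) − 1×(+0.16) = +0.520.
E° = +0.520 / 1 = +0.520 V.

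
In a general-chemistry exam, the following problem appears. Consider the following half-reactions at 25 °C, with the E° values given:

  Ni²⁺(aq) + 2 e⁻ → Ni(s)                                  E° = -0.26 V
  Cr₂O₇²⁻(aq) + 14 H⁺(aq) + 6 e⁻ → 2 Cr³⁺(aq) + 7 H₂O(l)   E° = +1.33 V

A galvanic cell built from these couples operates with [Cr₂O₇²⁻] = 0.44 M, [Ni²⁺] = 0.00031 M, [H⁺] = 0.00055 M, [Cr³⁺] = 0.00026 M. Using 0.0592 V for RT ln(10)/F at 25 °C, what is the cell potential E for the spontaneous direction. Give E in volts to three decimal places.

Cr₂O₇²⁻/Cr³⁺ is the cathode (higher E°), Ni²⁺/Ni the anode: E°cell = +1.33 − (-0.26) = +1.59 V, n = 6.
Overall: Cr₂O₇²⁻(aq) + 14 H⁺(aq) + 3 Ni(s) → 2 Cr³⁺(aq) + 7 H₂O(l) + 3 Ni²⁺(aq)
Q = [Cr³⁺]^2·[Ni²⁺]^3 / ([Cr₂O₇²⁻]·[H⁺]^14); log Q = 28.296.
E = E° − (0.0592/n) log Q = +1.59 − (0.0592/6)(28.296) = +1.311 V.

+1.311 V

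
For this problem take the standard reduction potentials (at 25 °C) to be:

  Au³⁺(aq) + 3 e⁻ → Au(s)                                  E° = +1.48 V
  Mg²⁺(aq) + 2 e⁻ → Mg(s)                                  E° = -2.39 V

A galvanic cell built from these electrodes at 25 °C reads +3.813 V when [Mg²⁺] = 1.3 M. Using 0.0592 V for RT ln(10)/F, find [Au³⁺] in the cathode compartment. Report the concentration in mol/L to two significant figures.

Au³⁺/Au is the cathode, Mg²⁺/Mg the anode: E°cell = +3.87 V, n = 6.
Overall reaction: 2 Au³⁺(aq) + 3 Mg(s) → 2 Au(s) + 3 Mg²⁺(aq); Q = [Mg²⁺]^3/[Au³⁺]^2.
From E = E° − (0.0592/n) log Q: log Q = (E° − E)·n/0.0592 = (+3.87 − (+3.813))·6/0.0592 = 5.7770.
So 2·log[Au³⁺] = 3·log(1.3) − log Q = 0.3418 − (5.7770) = -5.4352; log[Au³⁺] = -5.4352 / 2 = -2.7176; [Au³⁺] = 10^(-2.7176) ≈ 0.0019 M.

0.0019 M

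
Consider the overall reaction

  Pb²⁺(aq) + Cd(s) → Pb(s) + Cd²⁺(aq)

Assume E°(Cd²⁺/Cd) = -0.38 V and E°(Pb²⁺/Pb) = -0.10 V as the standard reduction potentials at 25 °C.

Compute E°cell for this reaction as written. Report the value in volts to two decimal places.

The Pb²⁺/Pb couple has the higher reduction potential, so it is the cathode; Cd²⁺/Cd is oxidised at the anode.
E°cell = E°(cathode) − E°(anode) = (-0.10) − (-0.38) = +0.28 V.

+0.28 V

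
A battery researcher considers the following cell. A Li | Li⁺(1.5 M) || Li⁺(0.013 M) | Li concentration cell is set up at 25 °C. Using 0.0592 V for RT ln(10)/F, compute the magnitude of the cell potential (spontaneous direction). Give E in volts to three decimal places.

+0.122 V

For a concentration cell E°cell = 0. The 1.5 M side is the cathode (reduction is favoured where [Li⁺] is higher).
With n = 1, E = −(0.0592/1) log([Li⁺]ₐₙ/[Li⁺]꜀ₐₜ) = −(0.0592/1) log(0.013/1.5) = −(0.0592/1)(-2.062) = +0.122 V.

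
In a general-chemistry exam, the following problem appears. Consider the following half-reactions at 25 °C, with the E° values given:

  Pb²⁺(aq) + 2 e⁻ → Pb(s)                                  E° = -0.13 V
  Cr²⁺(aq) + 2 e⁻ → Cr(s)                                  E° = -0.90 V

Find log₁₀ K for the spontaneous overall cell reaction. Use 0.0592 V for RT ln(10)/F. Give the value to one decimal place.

26.0

Cathode: Pb²⁺/Pb; anode: Cr²⁺/Cr. E°cell = +0.77 V, n = 2.
log K = nE°cell / 0.0592 = (2)(+0.77) / 0.0592 = 26.0.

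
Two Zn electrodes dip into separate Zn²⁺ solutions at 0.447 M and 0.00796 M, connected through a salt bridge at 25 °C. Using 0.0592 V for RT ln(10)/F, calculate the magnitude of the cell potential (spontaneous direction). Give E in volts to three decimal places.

+0.052 V

For a concentration cell E°cell = 0. The 0.447 M side is the cathode (reduction is favoured where [Zn²⁺] is higher).
With n = 2, E = −(0.0592/2) log([Zn²⁺]ₐₙ/[Zn²⁺]꜀ₐₜ) = −(0.0592/2) log(0.00796/0.447) = −(0.0592/2)(-1.749) = +0.052 V.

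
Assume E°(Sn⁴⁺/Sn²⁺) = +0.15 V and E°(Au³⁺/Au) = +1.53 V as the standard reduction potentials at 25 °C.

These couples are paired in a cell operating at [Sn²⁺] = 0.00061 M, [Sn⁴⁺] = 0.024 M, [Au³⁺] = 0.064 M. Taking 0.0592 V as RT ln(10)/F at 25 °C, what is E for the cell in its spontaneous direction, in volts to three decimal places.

+1.309 V

Au³⁺/Au is the cathode (higher E°), Sn⁴⁺/Sn²⁺ the anode: E°cell = +1.53 − (+0.15) = +1.38 V, n = 6.
Overall: 2 Au³⁺(aq) + 3 Sn²⁺(aq) → 2 Au(s) + 3 Sn⁴⁺(aq)
Q = [Sn⁴⁺]^3 / ([Au³⁺]^2·[Sn²⁺]^3); log Q = 7.172.
E = E° − (0.0592/n) log Q = +1.38 − (0.0592/6)(7.172) = +1.309 V.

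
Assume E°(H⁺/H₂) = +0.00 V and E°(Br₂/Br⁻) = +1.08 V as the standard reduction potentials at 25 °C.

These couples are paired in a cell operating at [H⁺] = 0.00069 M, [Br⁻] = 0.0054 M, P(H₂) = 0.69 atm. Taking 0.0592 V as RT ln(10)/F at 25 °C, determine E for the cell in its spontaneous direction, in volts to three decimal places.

Br₂/Br⁻ is the cathode (higher E°), H⁺/H₂ the anode: E°cell = +1.08 − (+0.00) = +1.08 V, n = 2.
Overall: Br₂(l) + H₂(g) → 2 Br⁻(aq) + 2 H⁺(aq)
Q = [Br⁻]^2·[H⁺]^2 / (P(H₂)); log Q = -10.696.
E = E° − (0.0592/n) log Q = +1.08 − (0.0592/2)(-10.696) = +1.397 V.

+1.397 V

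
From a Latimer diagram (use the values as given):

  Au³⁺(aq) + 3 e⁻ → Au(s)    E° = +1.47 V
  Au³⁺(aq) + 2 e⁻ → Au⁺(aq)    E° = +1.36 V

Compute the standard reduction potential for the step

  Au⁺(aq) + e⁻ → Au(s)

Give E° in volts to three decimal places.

Sequential free energies add, so n₃E°₃ = n₁E°₁ + n₂E°₂.
With n₃ = 3, and the known step contributing 2×(+1.36) V, the unknown satisfies 1·E° = 3×(+1.47) − 2×(+1.36) = +1.690.
E° = +1.690 / 1 = +1.690 V.

+1.690 V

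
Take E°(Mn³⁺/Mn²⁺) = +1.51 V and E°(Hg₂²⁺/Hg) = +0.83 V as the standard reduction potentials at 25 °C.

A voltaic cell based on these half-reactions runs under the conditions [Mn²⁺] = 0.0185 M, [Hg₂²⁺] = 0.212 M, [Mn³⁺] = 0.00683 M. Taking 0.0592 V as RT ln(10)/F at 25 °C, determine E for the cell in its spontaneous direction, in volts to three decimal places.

Mn³⁺/Mn²⁺ is the cathode (higher E°), Hg₂²⁺/Hg the anode: E°cell = +1.51 − (+0.83) = +0.68 V, n = 2.
Overall: 2 Mn³⁺(aq) + 2 Hg(l) → 2 Mn²⁺(aq) + Hg₂²⁺(aq)
Q = [Mn²⁺]^2·[Hg₂²⁺] / ([Mn³⁺]^2); log Q = 0.192.
E = E° − (0.0592/n) log Q = +0.68 − (0.0592/2)(0.192) = +0.674 V.

+0.674 V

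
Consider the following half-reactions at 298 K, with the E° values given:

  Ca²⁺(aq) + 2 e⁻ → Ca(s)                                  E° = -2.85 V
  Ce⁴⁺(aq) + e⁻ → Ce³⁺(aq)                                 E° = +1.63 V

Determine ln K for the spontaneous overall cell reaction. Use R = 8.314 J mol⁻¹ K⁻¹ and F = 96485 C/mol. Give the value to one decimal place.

348.9

Cathode: Ce⁴⁺/Ce³⁺; anode: Ca²⁺/Ca. E°cell = (+1.63) − (-2.85) = +4.48 V, with n = 2.
ΔG° = −nFE° = −RT ln K, so ln K = nFE°/(RT) = (2)(96485)(+4.48) / ((8.314)(298)) = 348.933.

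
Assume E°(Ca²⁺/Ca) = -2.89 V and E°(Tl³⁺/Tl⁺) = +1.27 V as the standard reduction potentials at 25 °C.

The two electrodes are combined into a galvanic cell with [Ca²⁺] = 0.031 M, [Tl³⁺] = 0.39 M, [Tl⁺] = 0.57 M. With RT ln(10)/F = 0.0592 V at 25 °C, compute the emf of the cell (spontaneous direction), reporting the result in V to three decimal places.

+4.200 V

Tl³⁺/Tl⁺ is the cathode (higher E°), Ca²⁺/Ca the anode: E°cell = +1.27 − (-2.89) = +4.16 V, n = 2.
Overall: Tl³⁺(aq) + Ca(s) → Tl⁺(aq) + Ca²⁺(aq)
Q = [Tl⁺]·[Ca²⁺] / ([Tl³⁺]); log Q = -1.344.
E = E° − (0.0592/n) log Q = +4.16 − (0.0592/2)(-1.344) = +4.200 V.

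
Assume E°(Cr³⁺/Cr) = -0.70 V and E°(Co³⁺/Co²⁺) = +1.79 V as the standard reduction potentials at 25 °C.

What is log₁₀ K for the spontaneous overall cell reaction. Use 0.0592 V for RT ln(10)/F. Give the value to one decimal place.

Cathode: Co³⁺/Co²⁺; anode: Cr³⁺/Cr. E°cell = +2.49 V, n = 3.
log K = nE°cell / 0.0592 = (3)(+2.49) / 0.0592 = 126.2.

126.2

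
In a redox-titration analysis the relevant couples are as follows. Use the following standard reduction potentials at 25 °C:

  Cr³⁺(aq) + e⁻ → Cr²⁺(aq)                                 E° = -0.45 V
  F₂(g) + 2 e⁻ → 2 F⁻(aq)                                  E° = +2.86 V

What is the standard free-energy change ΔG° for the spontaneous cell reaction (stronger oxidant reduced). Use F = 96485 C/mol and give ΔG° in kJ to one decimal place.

-638.7 kJ

F₂/F⁻ (E° = +2.86 V) is the cathode; Cr³⁺/Cr²⁺ (E° = -0.45 V) is the anode, so E°cell = +3.31 V.
Balancing electrons gives n = 2 (lcm of 2 and 1).
ΔG° = −nFE° = −(2)(96485)(+3.31) = -638,731 J = -638.7 kJ.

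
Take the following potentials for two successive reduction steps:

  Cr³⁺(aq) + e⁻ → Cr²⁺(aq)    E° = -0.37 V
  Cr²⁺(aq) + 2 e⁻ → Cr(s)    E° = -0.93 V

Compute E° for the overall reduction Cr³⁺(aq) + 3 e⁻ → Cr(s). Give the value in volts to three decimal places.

-0.743 V

Adding the free-energy changes (−nFE°) of the two steps gives −n₃FE°₃ = −n₁FE°₁ − n₂FE°₂.
E°₃ = (1×-0.37 + 2×-0.93) / 3 = (-2.230) / 3 = -0.743 V.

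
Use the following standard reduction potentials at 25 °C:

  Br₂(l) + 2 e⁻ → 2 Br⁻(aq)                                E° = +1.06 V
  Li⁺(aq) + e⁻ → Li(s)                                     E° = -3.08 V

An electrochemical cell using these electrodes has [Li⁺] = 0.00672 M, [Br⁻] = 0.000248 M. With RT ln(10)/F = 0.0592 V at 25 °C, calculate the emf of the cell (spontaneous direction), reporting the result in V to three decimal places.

+4.482 V

Br₂/Br⁻ is the cathode (higher E°), Li⁺/Li the anode: E°cell = +1.06 − (-3.08) = +4.14 V, n = 2.
Overall: Br₂(l) + 2 Li(s) → 2 Br⁻(aq) + 2 Li⁺(aq)
Q = [Br⁻]^2·[Li⁺]^2; log Q = -11.556.
E = E° − (0.0592/n) log Q = +4.14 − (0.0592/2)(-11.556) = +4.482 V.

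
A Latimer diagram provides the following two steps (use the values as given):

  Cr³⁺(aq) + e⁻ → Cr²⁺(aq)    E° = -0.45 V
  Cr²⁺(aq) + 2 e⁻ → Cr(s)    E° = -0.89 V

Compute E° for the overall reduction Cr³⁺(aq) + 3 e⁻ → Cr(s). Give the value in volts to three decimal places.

-0.743 V

Adding the free-energy changes (−nFE°) of the two steps gives −n₃FE°₃ = −n₁FE°₁ − n₂FE°₂.
E°₃ = (1×-0.45 + 2×-0.89) / 3 = (-2.230) / 3 = -0.743 V.
Simply averaging or adding the two E° values would be wrong; the electron-weighted sum is required.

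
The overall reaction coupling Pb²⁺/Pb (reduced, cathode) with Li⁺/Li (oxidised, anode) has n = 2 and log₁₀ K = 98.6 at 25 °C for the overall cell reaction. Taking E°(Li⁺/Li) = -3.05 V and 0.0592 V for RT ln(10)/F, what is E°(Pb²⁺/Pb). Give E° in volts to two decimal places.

E°cell = (0.0592/n)·log K = (0.0592/2)(98.6) = +2.919 V.
Since Pb²⁺/Pb is the cathode and Li⁺/Li the anode, E°cell = E°(Pb²⁺/Pb) − E°(Li⁺/Li).
So E°(Pb²⁺/Pb) = E°cell + E°(Li⁺/Li) = +2.919 + (-3.05) = -0.13 V.

-0.13 V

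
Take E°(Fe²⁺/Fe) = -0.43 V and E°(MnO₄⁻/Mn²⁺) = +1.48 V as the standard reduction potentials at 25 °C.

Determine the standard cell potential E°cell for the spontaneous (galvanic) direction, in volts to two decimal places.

+1.91 V

The MnO₄⁻/Mn²⁺ couple has the higher reduction potential, so it is the cathode; Fe²⁺/Fe is oxidised at the anode.
E°cell = E°(cathode) − E°(anode) = (+1.48) − (-0.43) = +1.91 V.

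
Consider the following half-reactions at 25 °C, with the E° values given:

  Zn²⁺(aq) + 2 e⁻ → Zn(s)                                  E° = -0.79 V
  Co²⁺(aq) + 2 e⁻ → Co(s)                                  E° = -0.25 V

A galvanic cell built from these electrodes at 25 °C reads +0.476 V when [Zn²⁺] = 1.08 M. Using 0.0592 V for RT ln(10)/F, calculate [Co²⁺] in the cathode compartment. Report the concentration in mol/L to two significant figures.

0.0074 M

Co²⁺/Co is the cathode, Zn²⁺/Zn the anode: E°cell = +0.54 V, n = 2.
Overall reaction: Co²⁺(aq) + Zn(s) → Co(s) + Zn²⁺(aq); Q = [Zn²⁺]^1/[Co²⁺]^1.
From E = E° − (0.0592/n) log Q: log Q = (E° − E)·n/0.0592 = (+0.54 − (+0.476))·2/0.0592 = 2.1622.
So 1·log[Co²⁺] = 1·log(1.08) − log Q = 0.0334 − (2.1622) = -2.1288; [Co²⁺] = 10^(-2.1288) ≈ 0.0074 M.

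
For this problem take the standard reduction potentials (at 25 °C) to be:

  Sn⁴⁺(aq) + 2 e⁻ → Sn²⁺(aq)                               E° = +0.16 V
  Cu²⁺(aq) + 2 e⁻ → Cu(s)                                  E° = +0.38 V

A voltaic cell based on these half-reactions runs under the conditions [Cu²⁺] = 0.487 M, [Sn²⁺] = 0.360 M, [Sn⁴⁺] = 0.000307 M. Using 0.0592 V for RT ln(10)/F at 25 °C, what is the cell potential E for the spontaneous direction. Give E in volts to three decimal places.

Cu²⁺/Cu is the cathode (higher E°), Sn⁴⁺/Sn²⁺ the anode: E°cell = +0.38 − (+0.16) = +0.22 V, n = 2.
Overall: Cu²⁺(aq) + Sn²⁺(aq) → Cu(s) + Sn⁴⁺(aq)
Q = [Sn⁴⁺] / ([Cu²⁺]·[Sn²⁺]); log Q = -2.757.
E = E° − (0.0592/n) log Q = +0.22 − (0.0592/2)(-2.757) = +0.302 V.

+0.302 V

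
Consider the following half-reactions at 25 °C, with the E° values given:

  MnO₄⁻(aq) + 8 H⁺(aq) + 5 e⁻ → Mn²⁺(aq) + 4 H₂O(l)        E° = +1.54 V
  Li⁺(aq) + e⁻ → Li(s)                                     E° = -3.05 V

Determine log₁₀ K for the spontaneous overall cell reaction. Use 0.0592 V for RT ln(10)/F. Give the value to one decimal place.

387.7

Cathode: MnO₄⁻/Mn²⁺; anode: Li⁺/Li. E°cell = +4.59 V, n = 5.
log K = nE°cell / 0.0592 = (5)(+4.59) / 0.0592 = 387.7.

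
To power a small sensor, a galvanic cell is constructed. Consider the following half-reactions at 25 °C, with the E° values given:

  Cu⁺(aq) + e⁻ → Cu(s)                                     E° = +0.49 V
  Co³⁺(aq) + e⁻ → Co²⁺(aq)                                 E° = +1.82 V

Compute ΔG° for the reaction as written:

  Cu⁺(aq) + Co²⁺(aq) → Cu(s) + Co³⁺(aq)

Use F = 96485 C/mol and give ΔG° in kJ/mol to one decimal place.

+128.3 kJ/mol

As written, Cu⁺/Cu is reduced (cathode) and Co³⁺/Co²⁺ is oxidised (anode), so E°cell = (+0.49) − (+1.82) = -1.33 V.
Balancing electrons gives n = 1.
ΔG° = −nFE° = −(1)(96485)(-1.33) = 128,325 J = +128.3 kJ/mol.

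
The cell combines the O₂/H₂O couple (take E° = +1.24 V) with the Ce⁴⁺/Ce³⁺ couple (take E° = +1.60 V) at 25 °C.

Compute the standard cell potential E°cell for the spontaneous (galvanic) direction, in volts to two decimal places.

+0.36 V

The Ce⁴⁺/Ce³⁺ couple has the higher reduction potential, so it is the cathode; O₂/H₂O is oxidised at the anode.
E°cell = E°(cathode) − E°(anode) = (+1.60) − (+1.24) = +0.36 V.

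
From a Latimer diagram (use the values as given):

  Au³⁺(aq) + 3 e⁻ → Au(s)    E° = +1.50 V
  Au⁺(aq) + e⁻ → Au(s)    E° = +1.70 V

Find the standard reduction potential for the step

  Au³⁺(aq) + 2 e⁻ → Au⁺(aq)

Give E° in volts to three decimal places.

+1.400 V

Sequential free energies add, so n₃E°₃ = n₁E°₁ + n₂E°₂.
With n₃ = 3, and the known step contributing 1×(+1.70) V, the unknown satisfies 2·E° = 3×(+1.50) − 1×(+1.70) = +2.800.
E° = +2.800 / 2 = +1.400 V.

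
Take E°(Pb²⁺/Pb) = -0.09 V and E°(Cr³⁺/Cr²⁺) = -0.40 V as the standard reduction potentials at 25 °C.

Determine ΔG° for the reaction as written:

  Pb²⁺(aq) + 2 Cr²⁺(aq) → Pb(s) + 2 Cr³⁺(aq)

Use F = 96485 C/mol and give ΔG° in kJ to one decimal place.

-59.8 kJ

As written, Pb²⁺/Pb is reduced (cathode) and Cr³⁺/Cr²⁺ is oxidised (anode), so E°cell = (-0.09) − (-0.40) = +0.31 V.
Balancing electrons gives n = 2.
ΔG° = −nFE° = −(2)(96485)(+0.31) = -59,821 J = -59.8 kJ.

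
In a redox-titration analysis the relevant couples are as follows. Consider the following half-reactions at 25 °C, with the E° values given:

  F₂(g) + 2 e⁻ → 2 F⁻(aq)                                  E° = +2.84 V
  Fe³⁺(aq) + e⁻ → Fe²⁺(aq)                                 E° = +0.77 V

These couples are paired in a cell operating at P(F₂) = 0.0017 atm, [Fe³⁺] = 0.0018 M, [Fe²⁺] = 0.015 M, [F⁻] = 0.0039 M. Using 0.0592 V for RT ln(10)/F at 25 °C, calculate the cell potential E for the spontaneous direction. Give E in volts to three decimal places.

+2.185 V

F₂/F⁻ is the cathode (higher E°), Fe³⁺/Fe²⁺ the anode: E°cell = +2.84 − (+0.77) = +2.07 V, n = 2.
Overall: F₂(g) + 2 Fe²⁺(aq) → 2 F⁻(aq) + 2 Fe³⁺(aq)
Q = [F⁻]^2·[Fe³⁺]^2 / (P(F₂)·[Fe²⁺]^2); log Q = -3.890.
E = E° − (0.0592/n) log Q = +2.07 − (0.0592/2)(-3.890) = +2.185 V.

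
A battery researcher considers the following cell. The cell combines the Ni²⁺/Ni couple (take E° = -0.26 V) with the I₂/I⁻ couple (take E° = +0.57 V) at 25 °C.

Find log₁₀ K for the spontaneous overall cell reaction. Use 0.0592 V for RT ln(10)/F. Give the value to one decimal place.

28.0

Cathode: I₂/I⁻; anode: Ni²⁺/Ni. E°cell = +0.83 V, n = 2.
log K = nE°cell / 0.0592 = (2)(+0.83) / 0.0592 = 28.0.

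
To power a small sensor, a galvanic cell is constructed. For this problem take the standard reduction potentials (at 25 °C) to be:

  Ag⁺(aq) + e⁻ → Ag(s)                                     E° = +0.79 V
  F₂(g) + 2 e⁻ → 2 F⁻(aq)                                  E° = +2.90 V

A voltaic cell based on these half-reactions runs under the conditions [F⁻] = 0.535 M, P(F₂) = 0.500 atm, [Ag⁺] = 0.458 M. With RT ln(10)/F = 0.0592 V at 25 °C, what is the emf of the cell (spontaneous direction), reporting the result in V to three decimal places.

+2.137 V

F₂/F⁻ is the cathode (higher E°), Ag⁺/Ag the anode: E°cell = +2.90 − (+0.79) = +2.11 V, n = 2.
Overall: F₂(g) + 2 Ag(s) → 2 F⁻(aq) + 2 Ag⁺(aq)
Q = [F⁻]^2·[Ag⁺]^2 / (P(F₂)); log Q = -0.921.
E = E° − (0.0592/n) log Q = +2.11 − (0.0592/2)(-0.921) = +2.137 V.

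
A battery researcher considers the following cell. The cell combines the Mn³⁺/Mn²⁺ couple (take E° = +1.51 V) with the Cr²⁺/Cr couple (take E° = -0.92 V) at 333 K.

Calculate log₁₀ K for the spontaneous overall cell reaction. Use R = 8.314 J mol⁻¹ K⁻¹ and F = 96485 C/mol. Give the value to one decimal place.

73.6

Cathode: Mn³⁺/Mn²⁺; anode: Cr²⁺/Cr. E°cell = (+1.51) − (-0.92) = +2.43 V, with n = 2.
ΔG° = −nFE° = −RT ln K, so ln K = nFE°/(RT) = (2)(96485)(+2.43) / ((8.314)(333)) = 169.372.
log₁₀ K = 169.372 / ln 10 = 73.6.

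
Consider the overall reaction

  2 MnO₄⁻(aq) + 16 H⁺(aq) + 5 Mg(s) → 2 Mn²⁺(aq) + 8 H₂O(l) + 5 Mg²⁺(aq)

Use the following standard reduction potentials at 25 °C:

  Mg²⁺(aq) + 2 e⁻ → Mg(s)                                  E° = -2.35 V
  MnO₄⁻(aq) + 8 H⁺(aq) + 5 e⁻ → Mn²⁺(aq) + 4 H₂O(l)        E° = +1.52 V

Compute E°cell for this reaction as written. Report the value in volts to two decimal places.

+3.87 V

The MnO₄⁻/Mn²⁺ couple has the higher reduction potential, so it is the cathode; Mg²⁺/Mg is oxidised at the anode.
E°cell = E°(cathode) − E°(anode) = (+1.52) − (-2.35) = +3.87 V.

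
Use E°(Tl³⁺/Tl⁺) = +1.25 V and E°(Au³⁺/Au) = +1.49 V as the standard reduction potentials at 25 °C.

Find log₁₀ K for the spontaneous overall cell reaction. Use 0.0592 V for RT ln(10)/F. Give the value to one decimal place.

24.3

Cathode: Au³⁺/Au; anode: Tl³⁺/Tl⁺. E°cell = +0.24 V, n = 6.
log K = nE°cell / 0.0592 = (6)(+0.24) / 0.0592 = 24.3.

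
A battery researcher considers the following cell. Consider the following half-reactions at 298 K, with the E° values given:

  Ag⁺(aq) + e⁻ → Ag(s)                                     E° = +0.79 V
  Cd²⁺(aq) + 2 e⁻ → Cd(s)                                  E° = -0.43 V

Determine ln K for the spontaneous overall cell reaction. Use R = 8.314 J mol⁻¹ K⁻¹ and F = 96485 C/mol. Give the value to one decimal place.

95.0

Cathode: Ag⁺/Ag; anode: Cd²⁺/Cd. E°cell = (+0.79) − (-0.43) = +1.22 V, with n = 2.
ΔG° = −nFE° = −RT ln K, so ln K = nFE°/(RT) = (2)(96485)(+1.22) / ((8.314)(298)) = 95.022.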